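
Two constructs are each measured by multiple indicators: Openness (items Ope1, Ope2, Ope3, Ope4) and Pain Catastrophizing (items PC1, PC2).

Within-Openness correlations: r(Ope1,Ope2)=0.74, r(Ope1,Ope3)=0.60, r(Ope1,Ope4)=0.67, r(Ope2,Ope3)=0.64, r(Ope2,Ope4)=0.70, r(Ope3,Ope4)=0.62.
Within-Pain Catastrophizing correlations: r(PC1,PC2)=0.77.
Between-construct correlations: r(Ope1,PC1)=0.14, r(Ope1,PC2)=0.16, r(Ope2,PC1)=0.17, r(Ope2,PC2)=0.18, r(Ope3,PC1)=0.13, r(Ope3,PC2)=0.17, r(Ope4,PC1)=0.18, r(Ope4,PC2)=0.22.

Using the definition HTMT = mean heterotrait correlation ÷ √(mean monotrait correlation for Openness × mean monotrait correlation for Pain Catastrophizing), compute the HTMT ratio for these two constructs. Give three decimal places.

0.236

Mean heterotrait r = 1.35/8 = 0.1688.
Mean within-Ope = 3.97/6 = 0.6617; mean within-PC = 0.77/1 = 0.7700.
Geometric mean = √(0.6617 × 0.7700) = 0.7138.
HTMT = 0.1688 / 0.7138 = 0.236.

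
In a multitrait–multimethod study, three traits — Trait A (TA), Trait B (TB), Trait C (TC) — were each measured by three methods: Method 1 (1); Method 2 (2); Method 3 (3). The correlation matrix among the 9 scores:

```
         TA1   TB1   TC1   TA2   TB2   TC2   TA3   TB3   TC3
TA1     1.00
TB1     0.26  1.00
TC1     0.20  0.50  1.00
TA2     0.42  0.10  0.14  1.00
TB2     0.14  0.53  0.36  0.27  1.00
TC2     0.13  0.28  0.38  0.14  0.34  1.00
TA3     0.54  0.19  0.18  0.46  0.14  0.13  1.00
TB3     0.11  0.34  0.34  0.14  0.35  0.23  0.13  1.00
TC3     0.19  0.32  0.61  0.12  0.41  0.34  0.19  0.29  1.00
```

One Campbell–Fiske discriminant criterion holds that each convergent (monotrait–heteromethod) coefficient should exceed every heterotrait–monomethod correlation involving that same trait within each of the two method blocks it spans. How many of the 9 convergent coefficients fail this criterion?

3

Convergent coefficients and their comparison sets:
TA (methods 1·2): 0.42 vs {0.26, 0.27, 0.20, 0.14} → pass.
TA (methods 1·3): 0.54 vs {0.26, 0.13, 0.20, 0.19} → pass.
TA (methods 2·3): 0.46 vs {0.27, 0.13, 0.14, 0.19} → pass.
TB (methods 1·2): 0.53 vs {0.26, 0.27, 0.50, 0.34} → pass.
TB (methods 1·3): 0.34 vs {0.26, 0.13, 0.50, 0.29} → fail.
TB (methods 2·3): 0.35 vs {0.27, 0.13, 0.34, 0.29} → pass.
TC (methods 1·2): 0.38 vs {0.20, 0.14, 0.50, 0.34} → fail.
TC (methods 1·3): 0.61 vs {0.20, 0.19, 0.50, 0.29} → pass.
TC (methods 2·3): 0.34 vs {0.14, 0.19, 0.34, 0.29} → fail.
3 of 9 fail.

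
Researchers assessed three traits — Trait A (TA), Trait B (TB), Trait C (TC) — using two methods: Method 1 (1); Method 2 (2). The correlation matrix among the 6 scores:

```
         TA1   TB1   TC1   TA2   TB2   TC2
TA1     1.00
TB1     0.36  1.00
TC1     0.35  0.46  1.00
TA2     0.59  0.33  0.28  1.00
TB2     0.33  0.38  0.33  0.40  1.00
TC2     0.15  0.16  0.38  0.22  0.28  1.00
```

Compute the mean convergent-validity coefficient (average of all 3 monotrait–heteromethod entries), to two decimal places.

Convergent values: 0.59, 0.38, 0.38; mean = 1.35/3 = 0.45.

0.45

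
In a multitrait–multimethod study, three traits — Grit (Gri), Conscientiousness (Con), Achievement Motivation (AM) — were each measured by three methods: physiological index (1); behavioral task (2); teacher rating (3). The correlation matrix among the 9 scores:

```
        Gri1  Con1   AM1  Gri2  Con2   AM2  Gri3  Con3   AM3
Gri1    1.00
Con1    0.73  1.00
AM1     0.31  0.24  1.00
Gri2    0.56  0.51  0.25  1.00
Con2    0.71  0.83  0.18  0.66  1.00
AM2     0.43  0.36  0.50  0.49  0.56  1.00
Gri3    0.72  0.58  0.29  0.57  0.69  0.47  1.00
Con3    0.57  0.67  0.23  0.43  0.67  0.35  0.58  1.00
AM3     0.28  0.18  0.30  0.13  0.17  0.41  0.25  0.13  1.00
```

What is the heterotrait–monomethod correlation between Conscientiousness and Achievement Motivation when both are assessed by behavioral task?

Different traits, same method: r(Con2, AM2) = 0.56.

0.56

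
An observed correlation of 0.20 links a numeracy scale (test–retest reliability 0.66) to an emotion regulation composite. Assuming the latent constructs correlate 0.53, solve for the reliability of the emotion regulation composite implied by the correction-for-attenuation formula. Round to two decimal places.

r_true = r_obs / √(r_xx · r_yy) ⇒ 0.53 = 0.20 / √(0.66 · r_yy).
√(0.66 · r_yy) = 0.20 / 0.53 = 0.3774; 0.66 · r_yy = 0.1424; r_yy = 0.1424 / 0.66 ≈ 0.22.

0.22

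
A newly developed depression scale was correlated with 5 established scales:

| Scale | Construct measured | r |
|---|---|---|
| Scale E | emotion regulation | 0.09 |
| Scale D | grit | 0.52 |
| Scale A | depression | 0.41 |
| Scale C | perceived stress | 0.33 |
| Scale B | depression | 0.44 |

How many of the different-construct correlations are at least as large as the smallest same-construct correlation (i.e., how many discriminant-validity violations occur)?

Convergent (same construct = depression): Scale A, Scale B.
Smallest convergent = 0.41. Discriminant values: 0.09, 0.52, 0.33; count ≥ 0.41 → 1.

1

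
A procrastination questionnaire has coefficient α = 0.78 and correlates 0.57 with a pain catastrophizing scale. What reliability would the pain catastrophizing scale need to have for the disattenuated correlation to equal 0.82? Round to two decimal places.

0.62

r_true = r_obs / √(r_xx · r_yy) ⇒ 0.82 = 0.57 / √(0.78 · r_yy).
√(0.78 · r_yy) = 0.57 / 0.82 = 0.6951; 0.78 · r_yy = 0.4832; r_yy = 0.4832 / 0.78 ≈ 0.62.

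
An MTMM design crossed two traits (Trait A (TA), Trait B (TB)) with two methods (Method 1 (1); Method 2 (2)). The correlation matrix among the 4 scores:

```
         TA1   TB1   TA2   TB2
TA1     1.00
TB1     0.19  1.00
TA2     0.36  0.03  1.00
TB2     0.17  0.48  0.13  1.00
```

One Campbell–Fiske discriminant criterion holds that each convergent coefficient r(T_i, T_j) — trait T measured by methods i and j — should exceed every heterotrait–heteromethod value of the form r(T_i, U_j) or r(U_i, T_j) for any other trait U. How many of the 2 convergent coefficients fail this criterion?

Checking each validity diagonal entry against its comparison values:
TA (methods 1·2): 0.36 vs {0.17, 0.03} → pass.
TB (methods 1·2): 0.48 vs {0.03, 0.17} → pass.
0 of 2 fail.

0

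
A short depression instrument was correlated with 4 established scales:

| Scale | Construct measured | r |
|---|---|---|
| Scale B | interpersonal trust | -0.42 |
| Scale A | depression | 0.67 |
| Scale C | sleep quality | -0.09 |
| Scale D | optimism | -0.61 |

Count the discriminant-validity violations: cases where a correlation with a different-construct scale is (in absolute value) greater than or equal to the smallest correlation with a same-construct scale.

0

Convergent (same construct = depression): Scale A.
Smallest convergent = 0.67. Discriminant |r|: 0.42, 0.09, 0.61; count ≥ 0.67 → 0.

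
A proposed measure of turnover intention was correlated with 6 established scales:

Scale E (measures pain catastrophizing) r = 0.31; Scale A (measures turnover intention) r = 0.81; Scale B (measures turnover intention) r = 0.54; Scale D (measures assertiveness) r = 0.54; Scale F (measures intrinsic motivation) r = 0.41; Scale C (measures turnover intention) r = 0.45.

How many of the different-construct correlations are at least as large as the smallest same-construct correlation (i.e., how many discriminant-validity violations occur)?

Convergent (same construct = turnover intention): Scale A, Scale B, Scale C.
Smallest convergent = 0.45. Discriminant values: 0.31, 0.54, 0.41; count ≥ 0.45 → 1.

1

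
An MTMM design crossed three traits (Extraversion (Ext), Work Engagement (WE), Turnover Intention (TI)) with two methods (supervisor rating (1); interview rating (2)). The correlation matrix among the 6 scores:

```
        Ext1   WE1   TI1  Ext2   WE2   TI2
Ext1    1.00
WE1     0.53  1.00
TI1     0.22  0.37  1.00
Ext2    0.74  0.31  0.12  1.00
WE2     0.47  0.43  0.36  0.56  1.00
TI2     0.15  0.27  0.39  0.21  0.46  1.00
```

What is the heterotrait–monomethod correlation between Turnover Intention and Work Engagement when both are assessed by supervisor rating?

Different traits, same method: r(TI1, WE1) = 0.37.

0.37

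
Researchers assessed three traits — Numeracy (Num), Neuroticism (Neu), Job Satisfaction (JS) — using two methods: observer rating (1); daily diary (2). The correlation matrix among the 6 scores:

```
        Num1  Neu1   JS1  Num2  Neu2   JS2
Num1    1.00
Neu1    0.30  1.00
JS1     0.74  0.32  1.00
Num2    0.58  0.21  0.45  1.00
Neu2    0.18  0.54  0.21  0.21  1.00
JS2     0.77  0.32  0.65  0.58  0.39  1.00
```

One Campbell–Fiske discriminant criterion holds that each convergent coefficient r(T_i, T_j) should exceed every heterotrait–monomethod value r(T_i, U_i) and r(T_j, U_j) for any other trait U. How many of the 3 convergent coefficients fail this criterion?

Each convergent coefficient versus the relevant comparison correlations:
Num (methods 1·2): 0.58 vs {0.30, 0.21, 0.74, 0.58} → fail.
Neu (methods 1·2): 0.54 vs {0.30, 0.21, 0.32, 0.39} → pass.
JS (methods 1·2): 0.65 vs {0.74, 0.58, 0.32, 0.39} → fail.
2 of 3 fail.

2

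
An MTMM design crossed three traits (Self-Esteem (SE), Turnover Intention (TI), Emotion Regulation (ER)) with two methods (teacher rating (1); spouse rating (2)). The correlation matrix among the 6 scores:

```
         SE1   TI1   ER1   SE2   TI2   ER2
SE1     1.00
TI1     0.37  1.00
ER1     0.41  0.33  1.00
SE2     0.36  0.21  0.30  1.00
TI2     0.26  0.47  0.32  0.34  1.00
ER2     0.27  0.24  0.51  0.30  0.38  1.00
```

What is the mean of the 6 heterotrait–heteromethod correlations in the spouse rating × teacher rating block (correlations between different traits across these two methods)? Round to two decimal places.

0.27

HTHM values (method 2 × method 1): 0.21, 0.30, 0.26, 0.32, 0.27, 0.24; mean = 1.60/6 = 0.27.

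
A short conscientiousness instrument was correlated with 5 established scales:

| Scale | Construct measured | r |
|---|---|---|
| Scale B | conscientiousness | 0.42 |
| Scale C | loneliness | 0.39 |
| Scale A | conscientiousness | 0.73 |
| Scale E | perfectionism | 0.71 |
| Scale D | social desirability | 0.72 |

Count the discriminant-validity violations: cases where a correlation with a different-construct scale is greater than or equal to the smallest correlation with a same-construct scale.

Convergent (same construct = conscientiousness): Scale B, Scale A.
Smallest convergent = 0.42. Discriminant values: 0.39, 0.71, 0.72; count ≥ 0.42 → 2.

2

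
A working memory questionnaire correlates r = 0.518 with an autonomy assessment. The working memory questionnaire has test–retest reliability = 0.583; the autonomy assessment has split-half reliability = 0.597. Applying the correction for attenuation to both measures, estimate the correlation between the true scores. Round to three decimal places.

r_true = r_obs / √(r_xx · r_yy) = 0.518 / √(0.583 × 0.597) = 0.518 / √0.348051 = 0.518 / 0.5900 ≈ 0.878.

0.878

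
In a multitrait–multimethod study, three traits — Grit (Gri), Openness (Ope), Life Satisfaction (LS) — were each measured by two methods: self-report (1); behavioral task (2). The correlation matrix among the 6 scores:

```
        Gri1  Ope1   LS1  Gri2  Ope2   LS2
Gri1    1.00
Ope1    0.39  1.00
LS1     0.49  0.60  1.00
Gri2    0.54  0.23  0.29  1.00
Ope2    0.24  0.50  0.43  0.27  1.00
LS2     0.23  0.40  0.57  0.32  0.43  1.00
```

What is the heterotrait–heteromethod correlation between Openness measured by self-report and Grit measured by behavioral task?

0.23

Different traits and methods: r(Ope1, Gri2) = 0.23.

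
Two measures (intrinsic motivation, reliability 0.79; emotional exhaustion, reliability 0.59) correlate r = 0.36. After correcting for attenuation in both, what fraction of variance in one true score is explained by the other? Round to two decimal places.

Disattenuated r = 0.36 / √(0.79 × 0.59) = 0.36 / 0.6827 = 0.5273.
Shared true-score variance = 0.5273² = 0.2780 ≈ 0.28.

0.28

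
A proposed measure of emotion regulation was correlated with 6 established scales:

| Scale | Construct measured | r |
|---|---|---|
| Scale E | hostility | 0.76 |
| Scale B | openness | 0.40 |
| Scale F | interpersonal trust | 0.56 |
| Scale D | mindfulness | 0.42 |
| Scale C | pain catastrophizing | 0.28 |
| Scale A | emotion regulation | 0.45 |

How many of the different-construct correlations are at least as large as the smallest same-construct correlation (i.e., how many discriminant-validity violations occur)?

2

Convergent (same construct = emotion regulation): Scale A.
Smallest convergent = 0.45. Discriminant values: 0.76, 0.40, 0.56, 0.42, 0.28; count ≥ 0.45 → 2.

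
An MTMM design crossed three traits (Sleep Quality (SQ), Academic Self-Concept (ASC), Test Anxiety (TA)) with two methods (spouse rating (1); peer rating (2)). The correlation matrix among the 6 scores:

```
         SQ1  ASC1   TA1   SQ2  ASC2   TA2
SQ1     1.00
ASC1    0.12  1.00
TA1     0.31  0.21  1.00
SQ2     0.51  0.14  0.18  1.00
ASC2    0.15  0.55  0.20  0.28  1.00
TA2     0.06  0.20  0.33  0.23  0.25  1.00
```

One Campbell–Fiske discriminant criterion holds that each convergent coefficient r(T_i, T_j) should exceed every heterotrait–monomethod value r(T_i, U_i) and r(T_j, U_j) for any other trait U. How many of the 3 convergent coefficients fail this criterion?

Each convergent coefficient versus the relevant comparison correlations:
SQ (methods 1·2): 0.51 vs {0.12, 0.28, 0.31, 0.23} → pass.
ASC (methods 1·2): 0.55 vs {0.12, 0.28, 0.21, 0.25} → pass.
TA (methods 1·2): 0.33 vs {0.31, 0.23, 0.21, 0.25} → pass.
0 of 3 fail.

0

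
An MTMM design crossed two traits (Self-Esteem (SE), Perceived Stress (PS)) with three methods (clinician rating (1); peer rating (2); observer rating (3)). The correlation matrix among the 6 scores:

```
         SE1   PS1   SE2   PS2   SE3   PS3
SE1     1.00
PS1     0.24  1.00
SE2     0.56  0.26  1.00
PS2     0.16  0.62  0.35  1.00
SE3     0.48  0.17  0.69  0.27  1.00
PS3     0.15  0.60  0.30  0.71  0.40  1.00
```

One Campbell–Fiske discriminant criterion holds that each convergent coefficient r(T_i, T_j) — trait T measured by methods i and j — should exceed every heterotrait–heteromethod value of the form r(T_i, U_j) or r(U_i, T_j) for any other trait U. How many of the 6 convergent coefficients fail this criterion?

Convergent coefficients and their comparison sets:
SE (methods 1·2): 0.56 vs {0.16, 0.26} → pass.
SE (methods 1·3): 0.48 vs {0.15, 0.17} → pass.
SE (methods 2·3): 0.69 vs {0.30, 0.27} → pass.
PS (methods 1·2): 0.62 vs {0.26, 0.16} → pass.
PS (methods 1·3): 0.60 vs {0.17, 0.15} → pass.
PS (methods 2·3): 0.71 vs {0.27, 0.30} → pass.
0 of 6 fail.

0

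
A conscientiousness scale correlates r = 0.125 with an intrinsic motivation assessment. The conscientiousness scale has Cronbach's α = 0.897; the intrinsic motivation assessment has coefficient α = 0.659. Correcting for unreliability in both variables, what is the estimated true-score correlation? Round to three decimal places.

0.163

r_true = r_obs / √(r_xx · r_yy) = 0.125 / √(0.897 × 0.659) = 0.125 / √0.591123 = 0.125 / 0.7688 ≈ 0.163.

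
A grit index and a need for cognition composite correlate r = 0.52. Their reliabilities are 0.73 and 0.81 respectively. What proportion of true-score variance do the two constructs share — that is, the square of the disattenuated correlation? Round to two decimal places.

Disattenuated r = 0.52 / √(0.73 × 0.81) = 0.52 / 0.7690 = 0.6762.
Shared true-score variance = 0.6762² = 0.4572 ≈ 0.46.

0.46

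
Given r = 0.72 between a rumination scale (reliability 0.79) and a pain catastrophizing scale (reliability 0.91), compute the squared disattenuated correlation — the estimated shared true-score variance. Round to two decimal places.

0.72

Disattenuated r = 0.72 / √(0.79 × 0.91) = 0.72 / 0.8479 = 0.8492.
Shared true-score variance = 0.8492² = 0.7211 ≈ 0.72.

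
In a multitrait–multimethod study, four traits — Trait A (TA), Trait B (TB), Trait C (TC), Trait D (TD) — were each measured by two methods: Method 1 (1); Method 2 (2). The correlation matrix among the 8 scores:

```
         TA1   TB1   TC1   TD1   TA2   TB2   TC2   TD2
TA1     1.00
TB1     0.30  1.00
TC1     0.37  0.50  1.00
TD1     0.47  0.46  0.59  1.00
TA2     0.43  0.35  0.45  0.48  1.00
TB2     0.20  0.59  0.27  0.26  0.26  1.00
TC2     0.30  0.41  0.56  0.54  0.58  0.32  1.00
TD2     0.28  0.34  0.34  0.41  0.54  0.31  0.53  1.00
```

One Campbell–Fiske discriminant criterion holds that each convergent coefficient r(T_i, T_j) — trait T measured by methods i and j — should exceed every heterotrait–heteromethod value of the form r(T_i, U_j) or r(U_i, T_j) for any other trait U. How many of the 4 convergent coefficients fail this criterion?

2

Each convergent coefficient versus the relevant comparison correlations:
TA (methods 1·2): 0.43 vs {0.20, 0.35, 0.30, 0.45, 0.28, 0.48} → fail.
TB (methods 1·2): 0.59 vs {0.35, 0.20, 0.41, 0.27, 0.34, 0.26} → pass.
TC (methods 1·2): 0.56 vs {0.45, 0.30, 0.27, 0.41, 0.34, 0.54} → pass.
TD (methods 1·2): 0.41 vs {0.48, 0.28, 0.26, 0.34, 0.54, 0.34} → fail.
2 of 4 fail.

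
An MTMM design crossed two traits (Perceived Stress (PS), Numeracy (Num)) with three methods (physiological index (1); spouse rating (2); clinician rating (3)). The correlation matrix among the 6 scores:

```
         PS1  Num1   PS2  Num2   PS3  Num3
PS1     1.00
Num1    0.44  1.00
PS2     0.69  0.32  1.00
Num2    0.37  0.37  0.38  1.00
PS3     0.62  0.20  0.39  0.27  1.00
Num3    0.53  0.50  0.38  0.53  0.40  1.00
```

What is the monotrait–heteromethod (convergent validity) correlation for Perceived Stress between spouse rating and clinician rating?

0.39

Same trait (PS), different methods: r(PS2, PS3) = 0.39.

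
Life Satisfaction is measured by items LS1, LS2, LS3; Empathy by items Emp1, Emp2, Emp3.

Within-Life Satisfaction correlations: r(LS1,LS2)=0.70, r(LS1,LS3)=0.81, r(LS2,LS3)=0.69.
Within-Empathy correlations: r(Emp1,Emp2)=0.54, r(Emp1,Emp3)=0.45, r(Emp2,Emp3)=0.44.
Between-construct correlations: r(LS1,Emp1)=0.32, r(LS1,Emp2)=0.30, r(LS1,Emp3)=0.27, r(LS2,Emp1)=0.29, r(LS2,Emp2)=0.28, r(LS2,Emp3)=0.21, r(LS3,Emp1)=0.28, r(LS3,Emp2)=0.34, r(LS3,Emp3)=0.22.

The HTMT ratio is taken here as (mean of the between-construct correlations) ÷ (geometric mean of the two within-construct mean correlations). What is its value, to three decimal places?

0.472

Mean heterotrait r = 2.51/9 = 0.2789.
Mean within-LS = 2.20/3 = 0.7333; mean within-Emp = 1.43/3 = 0.4767.
Geometric mean = √(0.7333 × 0.4767) = 0.5912.
HTMT = 0.2789 / 0.5912 = 0.472.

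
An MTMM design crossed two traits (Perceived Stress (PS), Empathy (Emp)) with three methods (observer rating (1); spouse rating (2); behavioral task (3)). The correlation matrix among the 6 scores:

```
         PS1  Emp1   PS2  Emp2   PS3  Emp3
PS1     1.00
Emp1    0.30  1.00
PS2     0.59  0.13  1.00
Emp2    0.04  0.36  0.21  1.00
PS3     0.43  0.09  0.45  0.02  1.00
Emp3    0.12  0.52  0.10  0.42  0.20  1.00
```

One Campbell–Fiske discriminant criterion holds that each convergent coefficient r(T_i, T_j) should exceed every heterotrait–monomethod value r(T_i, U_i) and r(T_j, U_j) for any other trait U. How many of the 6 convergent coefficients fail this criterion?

0

Checking each validity diagonal entry against its comparison values:
PS (methods 1·2): 0.59 vs {0.30, 0.21} → pass.
PS (methods 1·3): 0.43 vs {0.30, 0.20} → pass.
PS (methods 2·3): 0.45 vs {0.21, 0.20} → pass.
Emp (methods 1·2): 0.36 vs {0.30, 0.21} → pass.
Emp (methods 1·3): 0.52 vs {0.30, 0.20} → pass.
Emp (methods 2·3): 0.42 vs {0.21, 0.20} → pass.
0 of 6 fail.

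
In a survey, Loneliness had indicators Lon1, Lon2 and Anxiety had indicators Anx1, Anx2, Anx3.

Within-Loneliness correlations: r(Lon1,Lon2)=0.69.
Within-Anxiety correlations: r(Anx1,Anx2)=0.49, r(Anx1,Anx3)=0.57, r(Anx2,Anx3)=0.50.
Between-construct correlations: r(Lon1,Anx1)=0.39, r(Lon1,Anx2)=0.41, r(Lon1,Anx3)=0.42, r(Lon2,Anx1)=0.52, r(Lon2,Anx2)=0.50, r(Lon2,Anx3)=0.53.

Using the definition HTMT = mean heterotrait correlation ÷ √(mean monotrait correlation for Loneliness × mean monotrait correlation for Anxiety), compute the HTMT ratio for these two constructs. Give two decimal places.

0.77

Mean between = 2.77/6 = 0.4617.
Mean within-Lon = 0.69/1 = 0.6900; mean within-Anx = 1.56/3 = 0.5200.
Geometric mean = √(0.6900 × 0.5200) = 0.5990.
HTMT = 0.4617 / 0.5990 = 0.77.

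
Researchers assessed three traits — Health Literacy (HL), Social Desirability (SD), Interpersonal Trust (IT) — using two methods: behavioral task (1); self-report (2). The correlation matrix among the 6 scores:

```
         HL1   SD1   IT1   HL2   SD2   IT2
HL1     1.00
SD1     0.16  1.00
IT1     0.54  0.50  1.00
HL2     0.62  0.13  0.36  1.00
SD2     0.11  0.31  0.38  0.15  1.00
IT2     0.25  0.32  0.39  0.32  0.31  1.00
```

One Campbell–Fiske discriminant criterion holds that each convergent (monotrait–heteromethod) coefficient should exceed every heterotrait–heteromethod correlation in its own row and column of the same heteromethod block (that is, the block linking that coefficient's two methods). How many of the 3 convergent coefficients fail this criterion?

Checking each validity diagonal entry against its comparison values:
HL (methods 1·2): 0.62 vs {0.11, 0.13, 0.25, 0.36} → pass.
SD (methods 1·2): 0.31 vs {0.13, 0.11, 0.32, 0.38} → fail.
IT (methods 1·2): 0.39 vs {0.36, 0.25, 0.38, 0.32} → pass.
1 of 3 fail.

1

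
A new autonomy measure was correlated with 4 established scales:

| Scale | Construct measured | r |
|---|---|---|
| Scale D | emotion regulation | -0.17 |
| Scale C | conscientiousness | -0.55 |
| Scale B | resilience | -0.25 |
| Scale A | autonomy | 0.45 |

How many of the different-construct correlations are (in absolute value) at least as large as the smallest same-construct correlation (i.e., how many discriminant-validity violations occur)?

Convergent (same construct = autonomy): Scale A.
Smallest convergent = 0.45. Discriminant |r|: 0.17, 0.55, 0.25; count ≥ 0.45 → 1.

1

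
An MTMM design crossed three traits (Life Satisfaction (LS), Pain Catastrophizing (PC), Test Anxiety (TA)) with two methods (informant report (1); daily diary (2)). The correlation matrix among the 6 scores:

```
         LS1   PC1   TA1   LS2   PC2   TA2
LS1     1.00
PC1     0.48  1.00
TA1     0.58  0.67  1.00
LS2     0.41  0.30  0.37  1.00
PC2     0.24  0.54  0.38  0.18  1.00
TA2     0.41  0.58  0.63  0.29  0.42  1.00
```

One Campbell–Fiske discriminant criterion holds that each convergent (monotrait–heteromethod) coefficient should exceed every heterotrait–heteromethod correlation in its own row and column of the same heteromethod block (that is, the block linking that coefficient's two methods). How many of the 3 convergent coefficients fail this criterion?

Checking each validity diagonal entry against its comparison values:
LS (methods 1·2): 0.41 vs {0.24, 0.30, 0.41, 0.37} → fail.
PC (methods 1·2): 0.54 vs {0.30, 0.24, 0.58, 0.38} → fail.
TA (methods 1·2): 0.63 vs {0.37, 0.41, 0.38, 0.58} → pass.
2 of 3 fail.

2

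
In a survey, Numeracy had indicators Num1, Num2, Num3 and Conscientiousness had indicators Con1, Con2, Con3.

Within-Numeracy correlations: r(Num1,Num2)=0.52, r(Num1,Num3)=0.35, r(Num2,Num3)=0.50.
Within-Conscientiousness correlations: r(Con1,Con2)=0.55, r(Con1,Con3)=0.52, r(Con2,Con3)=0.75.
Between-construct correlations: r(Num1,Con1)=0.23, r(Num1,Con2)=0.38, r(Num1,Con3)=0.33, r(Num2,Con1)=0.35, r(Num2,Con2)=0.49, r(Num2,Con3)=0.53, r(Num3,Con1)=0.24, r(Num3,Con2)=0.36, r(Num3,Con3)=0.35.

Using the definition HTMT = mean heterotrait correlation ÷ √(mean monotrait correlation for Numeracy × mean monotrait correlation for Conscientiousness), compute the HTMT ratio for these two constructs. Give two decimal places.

Mean between = 3.26/9 = 0.3622.
Mean within-Num = 1.37/3 = 0.4567; mean within-Con = 1.82/3 = 0.6067.
Geometric mean = √(0.4567 × 0.6067) = 0.5264.
HTMT = 0.3622 / 0.5264 = 0.69.

0.69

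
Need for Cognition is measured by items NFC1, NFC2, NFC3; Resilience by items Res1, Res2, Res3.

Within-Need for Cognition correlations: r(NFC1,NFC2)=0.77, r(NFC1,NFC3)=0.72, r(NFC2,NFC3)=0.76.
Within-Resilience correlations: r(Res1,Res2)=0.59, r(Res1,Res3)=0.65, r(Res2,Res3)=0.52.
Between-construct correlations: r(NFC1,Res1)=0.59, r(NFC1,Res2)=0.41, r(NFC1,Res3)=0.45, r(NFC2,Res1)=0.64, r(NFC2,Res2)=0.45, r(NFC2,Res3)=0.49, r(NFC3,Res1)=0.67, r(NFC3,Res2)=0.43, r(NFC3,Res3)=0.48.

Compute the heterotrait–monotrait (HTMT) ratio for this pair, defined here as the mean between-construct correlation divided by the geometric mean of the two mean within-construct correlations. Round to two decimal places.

0.77

Between-construct mean = 4.61/9 = 0.5122.
Mean within-NFC = 2.25/3 = 0.7500; mean within-Res = 1.76/3 = 0.5867.
Geometric mean = √(0.7500 × 0.5867) = 0.6633.
HTMT = 0.5122 / 0.6633 = 0.77.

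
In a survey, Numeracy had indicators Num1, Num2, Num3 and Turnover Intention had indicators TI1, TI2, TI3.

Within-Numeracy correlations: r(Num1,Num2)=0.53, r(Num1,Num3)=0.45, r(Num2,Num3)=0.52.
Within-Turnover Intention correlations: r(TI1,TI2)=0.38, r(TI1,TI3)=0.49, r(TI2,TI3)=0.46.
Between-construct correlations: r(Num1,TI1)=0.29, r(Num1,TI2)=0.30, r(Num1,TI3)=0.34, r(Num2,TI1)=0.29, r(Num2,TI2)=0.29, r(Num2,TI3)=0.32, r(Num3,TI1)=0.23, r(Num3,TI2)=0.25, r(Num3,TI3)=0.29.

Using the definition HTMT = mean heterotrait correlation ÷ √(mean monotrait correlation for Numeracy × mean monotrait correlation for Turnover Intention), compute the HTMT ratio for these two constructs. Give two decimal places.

0.61

Between-construct mean = 2.60/9 = 0.2889.
Mean within-Num = 1.50/3 = 0.5000; mean within-TI = 1.33/3 = 0.4433.
Geometric mean = √(0.5000 × 0.4433) = 0.4708.
HTMT = 0.2889 / 0.4708 = 0.61.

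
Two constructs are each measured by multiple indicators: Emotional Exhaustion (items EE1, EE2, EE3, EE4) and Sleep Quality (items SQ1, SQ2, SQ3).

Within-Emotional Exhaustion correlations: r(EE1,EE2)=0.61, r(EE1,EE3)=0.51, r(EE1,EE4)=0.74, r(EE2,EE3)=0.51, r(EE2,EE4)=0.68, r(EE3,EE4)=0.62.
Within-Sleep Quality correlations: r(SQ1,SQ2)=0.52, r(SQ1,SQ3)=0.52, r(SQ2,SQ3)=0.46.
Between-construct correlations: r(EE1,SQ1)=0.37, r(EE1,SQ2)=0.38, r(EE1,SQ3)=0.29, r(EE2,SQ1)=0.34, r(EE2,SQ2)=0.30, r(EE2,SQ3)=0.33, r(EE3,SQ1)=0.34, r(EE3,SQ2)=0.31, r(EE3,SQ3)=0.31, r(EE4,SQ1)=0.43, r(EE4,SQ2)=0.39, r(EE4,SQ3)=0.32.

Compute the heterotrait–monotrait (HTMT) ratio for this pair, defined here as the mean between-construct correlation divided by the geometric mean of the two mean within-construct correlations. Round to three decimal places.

Mean heterotrait r = 4.11/12 = 0.3425.
Mean within-EE = 3.67/6 = 0.6117; mean within-SQ = 1.50/3 = 0.5000.
Geometric mean = √(0.6117 × 0.5000) = 0.5530.
HTMT = 0.3425 / 0.5530 = 0.619.

0.619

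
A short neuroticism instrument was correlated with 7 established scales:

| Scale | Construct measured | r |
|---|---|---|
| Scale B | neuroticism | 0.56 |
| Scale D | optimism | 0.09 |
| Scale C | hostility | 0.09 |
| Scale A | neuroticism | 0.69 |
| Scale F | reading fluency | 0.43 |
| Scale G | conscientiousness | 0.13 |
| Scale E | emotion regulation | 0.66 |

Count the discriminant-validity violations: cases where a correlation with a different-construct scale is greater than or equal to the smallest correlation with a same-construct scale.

Convergent (same construct = neuroticism): Scale B, Scale A.
Smallest convergent = 0.56. Discriminant values: 0.09, 0.09, 0.43, 0.13, 0.66; count ≥ 0.56 → 1.

1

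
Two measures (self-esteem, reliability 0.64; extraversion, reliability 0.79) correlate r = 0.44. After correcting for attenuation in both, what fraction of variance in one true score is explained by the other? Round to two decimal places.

Disattenuated r = 0.44 / √(0.64 × 0.79) = 0.44 / 0.7111 = 0.6188.
Shared true-score variance = 0.6188² = 0.3829 ≈ 0.38.

0.38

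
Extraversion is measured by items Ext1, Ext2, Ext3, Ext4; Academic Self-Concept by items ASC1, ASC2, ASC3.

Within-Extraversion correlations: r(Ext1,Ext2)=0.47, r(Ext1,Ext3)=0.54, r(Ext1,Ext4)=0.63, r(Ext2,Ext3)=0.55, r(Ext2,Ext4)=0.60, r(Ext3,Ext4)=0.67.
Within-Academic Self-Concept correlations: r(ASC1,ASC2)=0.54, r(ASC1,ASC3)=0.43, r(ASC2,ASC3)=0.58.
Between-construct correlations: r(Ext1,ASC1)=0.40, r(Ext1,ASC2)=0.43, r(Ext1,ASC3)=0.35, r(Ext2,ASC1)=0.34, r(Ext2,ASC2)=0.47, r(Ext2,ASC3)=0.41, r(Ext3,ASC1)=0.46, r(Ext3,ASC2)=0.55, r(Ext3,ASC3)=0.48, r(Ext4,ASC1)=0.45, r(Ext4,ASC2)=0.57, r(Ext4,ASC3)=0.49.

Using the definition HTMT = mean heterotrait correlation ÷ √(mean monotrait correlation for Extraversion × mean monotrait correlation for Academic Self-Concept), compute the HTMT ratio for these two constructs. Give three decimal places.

0.824

Between-construct mean = 5.40/12 = 0.4500.
Mean within-Ext = 3.46/6 = 0.5767; mean within-ASC = 1.55/3 = 0.5167.
Geometric mean = √(0.5767 × 0.5167) = 0.5459.
HTMT = 0.4500 / 0.5459 = 0.824.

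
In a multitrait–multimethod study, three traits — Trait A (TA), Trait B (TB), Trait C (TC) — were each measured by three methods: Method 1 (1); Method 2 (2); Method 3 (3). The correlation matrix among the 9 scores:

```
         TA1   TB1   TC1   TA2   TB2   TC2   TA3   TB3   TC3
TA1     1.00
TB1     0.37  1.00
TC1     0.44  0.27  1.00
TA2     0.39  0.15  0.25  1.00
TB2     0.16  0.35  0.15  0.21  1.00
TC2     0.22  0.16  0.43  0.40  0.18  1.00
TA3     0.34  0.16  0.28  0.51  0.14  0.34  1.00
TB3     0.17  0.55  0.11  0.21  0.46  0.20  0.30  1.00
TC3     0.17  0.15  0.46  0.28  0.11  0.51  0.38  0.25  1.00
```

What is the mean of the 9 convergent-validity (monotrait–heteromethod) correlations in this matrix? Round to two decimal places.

Convergent values: 0.39, 0.34, 0.51, 0.35, 0.55, 0.46, 0.43, 0.46, 0.51; mean = 4.00/9 = 0.44.

0.44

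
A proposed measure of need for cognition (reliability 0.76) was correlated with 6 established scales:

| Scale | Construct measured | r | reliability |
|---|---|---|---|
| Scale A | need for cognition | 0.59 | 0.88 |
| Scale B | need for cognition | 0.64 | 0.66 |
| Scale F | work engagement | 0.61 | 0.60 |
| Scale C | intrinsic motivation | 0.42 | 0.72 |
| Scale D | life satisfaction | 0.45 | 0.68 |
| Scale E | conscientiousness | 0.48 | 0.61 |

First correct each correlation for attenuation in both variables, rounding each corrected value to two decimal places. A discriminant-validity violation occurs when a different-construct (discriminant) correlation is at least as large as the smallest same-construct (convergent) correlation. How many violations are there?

1

Disattenuated r (r / √(r_scale · r_new)):
  Scale A (conv): 0.59 / √(0.88·0.76) = 0.72
  Scale B (conv): 0.64 / √(0.66·0.76) = 0.90
  Scale F (disc): 0.61 / √(0.60·0.76) = 0.90
  Scale C (disc): 0.42 / √(0.72·0.76) = 0.57
  Scale D (disc): 0.45 / √(0.68·0.76) = 0.63
  Scale E (disc): 0.48 / √(0.61·0.76) = 0.70
Smallest convergent = 0.72. Discriminant values: 0.90, 0.57, 0.63, 0.70; count ≥ 0.72 → 1.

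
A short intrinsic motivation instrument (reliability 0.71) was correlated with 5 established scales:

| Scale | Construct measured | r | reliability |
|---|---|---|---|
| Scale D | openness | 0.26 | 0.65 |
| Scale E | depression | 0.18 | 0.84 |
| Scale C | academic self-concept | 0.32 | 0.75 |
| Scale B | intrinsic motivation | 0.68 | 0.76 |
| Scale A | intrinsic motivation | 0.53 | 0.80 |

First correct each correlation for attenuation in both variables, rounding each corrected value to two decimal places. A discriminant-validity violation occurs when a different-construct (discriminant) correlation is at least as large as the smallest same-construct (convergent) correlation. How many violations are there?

0

Disattenuated r (r / √(r_scale · r_new)):
  Scale D (disc): 0.26 / √(0.65·0.71) = 0.38
  Scale E (disc): 0.18 / √(0.84·0.71) = 0.23
  Scale C (disc): 0.32 / √(0.75·0.71) = 0.44
  Scale B (conv): 0.68 / √(0.76·0.71) = 0.93
  Scale A (conv): 0.53 / √(0.80·0.71) = 0.70
Smallest convergent = 0.70. Discriminant values: 0.38, 0.23, 0.44; count ≥ 0.70 → 0.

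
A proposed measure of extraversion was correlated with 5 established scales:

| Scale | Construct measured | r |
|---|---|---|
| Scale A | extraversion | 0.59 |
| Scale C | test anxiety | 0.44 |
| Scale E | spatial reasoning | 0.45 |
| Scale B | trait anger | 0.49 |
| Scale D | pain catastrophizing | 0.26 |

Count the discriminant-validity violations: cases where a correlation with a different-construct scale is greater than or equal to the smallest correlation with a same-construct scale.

Convergent (same construct = extraversion): Scale A.
Smallest convergent = 0.59. Discriminant values: 0.44, 0.45, 0.49, 0.26; count ≥ 0.59 → 0.

0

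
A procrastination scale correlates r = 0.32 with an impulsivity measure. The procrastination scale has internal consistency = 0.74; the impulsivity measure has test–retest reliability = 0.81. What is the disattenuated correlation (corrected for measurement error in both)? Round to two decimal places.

0.41

r_true = r_obs / √(r_xx · r_yy) = 0.32 / √(0.74 × 0.81) = 0.32 / √0.5994 = 0.32 / 0.7742 ≈ 0.41.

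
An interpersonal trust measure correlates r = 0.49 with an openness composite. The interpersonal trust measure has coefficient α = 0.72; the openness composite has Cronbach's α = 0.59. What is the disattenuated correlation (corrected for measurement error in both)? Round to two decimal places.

r_true = r_obs / √(r_xx · r_yy) = 0.49 / √(0.72 × 0.59) = 0.49 / √0.4248 = 0.49 / 0.6518 ≈ 0.75.

0.75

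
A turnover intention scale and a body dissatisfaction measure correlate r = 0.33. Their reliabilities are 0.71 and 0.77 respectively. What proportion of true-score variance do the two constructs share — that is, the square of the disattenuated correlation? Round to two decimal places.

0.20

Disattenuated r = 0.33 / √(0.71 × 0.77) = 0.33 / 0.7394 = 0.4463.
Shared true-score variance = 0.4463² = 0.1992 ≈ 0.20.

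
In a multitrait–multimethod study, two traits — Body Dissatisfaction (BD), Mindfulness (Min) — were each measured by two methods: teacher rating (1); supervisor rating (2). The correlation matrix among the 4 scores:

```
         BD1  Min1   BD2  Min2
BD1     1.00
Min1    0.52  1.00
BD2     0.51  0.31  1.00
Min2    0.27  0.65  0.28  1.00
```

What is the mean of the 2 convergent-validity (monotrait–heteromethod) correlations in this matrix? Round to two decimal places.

Convergent values: 0.51, 0.65; mean = 1.16/2 = 0.58.

0.58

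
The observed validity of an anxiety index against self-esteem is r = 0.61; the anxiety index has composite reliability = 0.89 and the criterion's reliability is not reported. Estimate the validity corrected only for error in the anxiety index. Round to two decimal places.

0.65

Single correction: r_c = r_obs / √r_xx = 0.61 / √0.89 = 0.61 / 0.9434 ≈ 0.65.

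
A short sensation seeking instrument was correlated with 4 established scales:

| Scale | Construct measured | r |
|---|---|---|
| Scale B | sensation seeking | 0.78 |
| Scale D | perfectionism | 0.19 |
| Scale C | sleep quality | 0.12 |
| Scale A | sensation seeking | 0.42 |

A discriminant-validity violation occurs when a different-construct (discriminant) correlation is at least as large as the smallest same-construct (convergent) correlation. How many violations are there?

Convergent (same construct = sensation seeking): Scale B, Scale A.
Smallest convergent = 0.42. Discriminant values: 0.19, 0.12; count ≥ 0.42 → 0.

0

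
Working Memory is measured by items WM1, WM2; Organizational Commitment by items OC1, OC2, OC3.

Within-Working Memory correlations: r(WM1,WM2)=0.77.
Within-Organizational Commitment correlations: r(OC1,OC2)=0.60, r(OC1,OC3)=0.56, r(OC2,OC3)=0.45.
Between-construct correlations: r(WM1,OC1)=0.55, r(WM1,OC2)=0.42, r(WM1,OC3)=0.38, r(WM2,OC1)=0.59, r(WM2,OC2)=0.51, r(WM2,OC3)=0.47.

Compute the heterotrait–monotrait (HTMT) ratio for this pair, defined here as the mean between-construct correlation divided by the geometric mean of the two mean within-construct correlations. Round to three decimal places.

Between-construct mean = 2.92/6 = 0.4867.
Mean within-WM = 0.77/1 = 0.7700; mean within-OC = 1.61/3 = 0.5367.
Geometric mean = √(0.7700 × 0.5367) = 0.6429.
HTMT = 0.4867 / 0.6429 = 0.757.

0.757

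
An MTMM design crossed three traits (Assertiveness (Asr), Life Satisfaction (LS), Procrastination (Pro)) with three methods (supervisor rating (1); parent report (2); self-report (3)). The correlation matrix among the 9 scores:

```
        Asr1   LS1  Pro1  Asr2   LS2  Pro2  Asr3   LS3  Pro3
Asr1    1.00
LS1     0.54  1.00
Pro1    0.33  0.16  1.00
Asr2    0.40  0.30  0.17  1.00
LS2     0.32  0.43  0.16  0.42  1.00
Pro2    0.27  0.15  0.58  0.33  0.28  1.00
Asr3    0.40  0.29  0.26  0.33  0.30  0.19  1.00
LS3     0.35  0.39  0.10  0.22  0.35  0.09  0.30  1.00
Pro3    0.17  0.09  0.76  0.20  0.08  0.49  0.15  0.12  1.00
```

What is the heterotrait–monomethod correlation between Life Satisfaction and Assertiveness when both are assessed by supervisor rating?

0.54

Different traits, same method: r(LS1, Asr1) = 0.54.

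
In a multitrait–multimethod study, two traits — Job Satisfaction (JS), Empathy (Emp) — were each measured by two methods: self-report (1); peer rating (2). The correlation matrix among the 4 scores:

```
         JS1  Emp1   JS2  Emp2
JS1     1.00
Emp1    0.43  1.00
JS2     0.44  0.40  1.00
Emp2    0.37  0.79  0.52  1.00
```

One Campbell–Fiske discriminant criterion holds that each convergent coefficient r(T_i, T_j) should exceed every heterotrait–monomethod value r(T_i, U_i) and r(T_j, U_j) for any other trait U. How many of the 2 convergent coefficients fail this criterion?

Checking each validity diagonal entry against its comparison values:
JS (methods 1·2): 0.44 vs {0.43, 0.52} → fail.
Emp (methods 1·2): 0.79 vs {0.43, 0.52} → pass.
1 of 2 fail.

1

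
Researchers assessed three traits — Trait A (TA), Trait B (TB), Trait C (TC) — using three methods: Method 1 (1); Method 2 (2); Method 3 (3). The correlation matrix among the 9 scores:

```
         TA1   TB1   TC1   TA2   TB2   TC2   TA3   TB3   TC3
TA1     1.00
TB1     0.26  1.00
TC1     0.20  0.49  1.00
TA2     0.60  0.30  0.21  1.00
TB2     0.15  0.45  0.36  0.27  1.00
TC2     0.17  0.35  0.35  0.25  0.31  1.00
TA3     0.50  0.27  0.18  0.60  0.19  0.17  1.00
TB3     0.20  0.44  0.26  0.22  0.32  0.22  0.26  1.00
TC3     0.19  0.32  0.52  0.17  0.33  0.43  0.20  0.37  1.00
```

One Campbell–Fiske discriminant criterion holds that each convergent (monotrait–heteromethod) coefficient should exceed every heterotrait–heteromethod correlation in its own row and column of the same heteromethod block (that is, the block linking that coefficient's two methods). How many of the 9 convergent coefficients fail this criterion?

2

Convergent coefficients and their comparison sets:
TA (methods 1·2): 0.60 vs {0.15, 0.30, 0.17, 0.21} → pass.
TA (methods 1·3): 0.50 vs {0.20, 0.27, 0.19, 0.18} → pass.
TA (methods 2·3): 0.60 vs {0.22, 0.19, 0.17, 0.17} → pass.
TB (methods 1·2): 0.45 vs {0.30, 0.15, 0.35, 0.36} → pass.
TB (methods 1·3): 0.44 vs {0.27, 0.20, 0.32, 0.26} → pass.
TB (methods 2·3): 0.32 vs {0.19, 0.22, 0.33, 0.22} → fail.
TC (methods 1·2): 0.35 vs {0.21, 0.17, 0.36, 0.35} → fail.
TC (methods 1·3): 0.52 vs {0.18, 0.19, 0.26, 0.32} → pass.
TC (methods 2·3): 0.43 vs {0.17, 0.17, 0.22, 0.33} → pass.
2 of 9 fail.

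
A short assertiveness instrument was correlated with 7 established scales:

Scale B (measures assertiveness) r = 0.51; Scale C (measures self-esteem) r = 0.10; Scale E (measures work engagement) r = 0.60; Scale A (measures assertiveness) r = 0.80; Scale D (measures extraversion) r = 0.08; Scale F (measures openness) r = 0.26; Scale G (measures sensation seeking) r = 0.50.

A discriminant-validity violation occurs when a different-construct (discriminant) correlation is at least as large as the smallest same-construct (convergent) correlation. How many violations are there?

1

Convergent (same construct = assertiveness): Scale B, Scale A.
Smallest convergent = 0.51. Discriminant values: 0.10, 0.60, 0.08, 0.26, 0.50; count ≥ 0.51 → 1.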